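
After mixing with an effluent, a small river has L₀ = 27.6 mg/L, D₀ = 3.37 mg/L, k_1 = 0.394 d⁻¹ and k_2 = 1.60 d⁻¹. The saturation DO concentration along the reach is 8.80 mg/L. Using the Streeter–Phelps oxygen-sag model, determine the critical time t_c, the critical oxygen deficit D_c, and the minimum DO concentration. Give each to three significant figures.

t_c = [1/(k_2−k_1)] ln[(k_2/k_1)(1 − D₀(k_2−k_1)/(k_1 L₀))]
= [1/(1.60−0.394)] ln[(1.60/0.394)(1 − 3.37×1.206/(0.394×27.6))]
= (1/1.206) ln[4.061 × 0.6263] = 0.8292 × ln(2.543) = 0.8292 × 0.9334 = 0.7740 d.
L(t_c) = L₀ e^(−k_1 t_c) = 27.6 × 0.7372 = 20.35 mg/L, and at the critical point k_2 D_c = k_1 L, so D_c = (0.394/1.60) × 20.35 = 5.010 mg/L.
Minimum DO = C_s − D_c = 8.80 − 5.010 = 3.790 mg/L.

t_c ≈ 0.774 d; D_c ≈ 5.01 mg/L; min DO ≈ 3.79 mg/L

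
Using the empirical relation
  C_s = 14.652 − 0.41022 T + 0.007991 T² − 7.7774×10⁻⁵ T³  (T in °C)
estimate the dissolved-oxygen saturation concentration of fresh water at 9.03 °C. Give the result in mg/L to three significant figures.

C_s = 14.652 − 0.41022×9.03 + 0.007991×9.03² − 7.7774×10⁻⁵×9.03³ = 11.54 mg/L.

C_s ≈ 11.5 mg/L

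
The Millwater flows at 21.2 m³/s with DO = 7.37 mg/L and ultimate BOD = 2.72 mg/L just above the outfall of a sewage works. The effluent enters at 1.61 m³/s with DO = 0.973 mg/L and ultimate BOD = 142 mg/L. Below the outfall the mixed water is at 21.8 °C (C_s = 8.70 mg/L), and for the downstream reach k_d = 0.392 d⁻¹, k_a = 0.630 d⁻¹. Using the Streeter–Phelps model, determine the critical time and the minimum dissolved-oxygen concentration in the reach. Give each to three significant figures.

t_c ≈ 1.61 d; minimum DO ≈ 4.55 mg/L

Mixed DO = (21.2×7.37 + 1.61×0.973)/(21.2+1.61) = 157.8/22.81 = 6.918 mg/L.
Mixed L₀ = (21.2×2.72 + 1.61×142)/(22.81) = 286.3/22.81 = 12.55 mg/L.
Initial deficit D₀ = C_s − DO₀ = 8.70 − 6.918 = 1.782 mg/L.
t_c = (1/0.2380) ln[(0.630/0.392)(1 − 1.782×0.2380/(0.392×12.55))] = 4.202 × ln(1.469) = 1.615 d.
D_c = (0.392/0.630) × 12.55 × e^(−0.392×1.615) = 0.6222 × 12.55 × 0.5310 = 4.147 mg/L.
Minimum DO = 8.70 − 4.147 = 4.553 mg/L.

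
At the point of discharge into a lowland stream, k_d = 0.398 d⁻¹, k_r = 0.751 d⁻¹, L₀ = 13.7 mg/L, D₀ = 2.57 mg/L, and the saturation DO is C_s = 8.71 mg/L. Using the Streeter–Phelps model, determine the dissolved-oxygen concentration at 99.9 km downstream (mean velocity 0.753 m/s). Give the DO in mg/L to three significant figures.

DO ≈ 4.39 mg/L

Travel time t = x/v = 99.9 km / (0.753 m/s) = 99900 m / 0.753 m/s = 132700 s = 1.536 d.
k_d L₀/(k_r−k_d) = 0.398×13.7/(0.751−0.398) = 5.453/0.3530 = 15.45 mg/L.
e^(−k_d t) = e^(−0.398×1.536) = 0.5427; e^(−k_r t) = e^(−0.751×1.536) = 0.3156.
D = 15.45 × (0.5427 − 0.3156) + 2.57 × 0.3156 = 3.508 + 0.8112 = 4.319 mg/L.
DO = C_s − D = 8.71 − 4.319 = 4.391 mg/L.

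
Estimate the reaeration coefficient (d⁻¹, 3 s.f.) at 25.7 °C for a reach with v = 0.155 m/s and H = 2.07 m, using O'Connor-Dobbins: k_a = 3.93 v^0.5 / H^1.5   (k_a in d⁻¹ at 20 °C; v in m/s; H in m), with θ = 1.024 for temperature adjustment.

k_a(20) = 3.93 × 0.155^0.5 / 2.07^1.5 = 3.93 × 0.3937 / 2.978 = 0.5195 d⁻¹.
k_a(25.7) = 0.5195 × 1.024^(25.7−20) = 0.5195 × 1.145 = 0.5947 d⁻¹.

k_a ≈ 0.595 d⁻¹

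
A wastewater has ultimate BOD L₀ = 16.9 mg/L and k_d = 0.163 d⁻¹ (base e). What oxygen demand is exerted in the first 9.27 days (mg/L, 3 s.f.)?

y ≈ 13.2 mg/L

y_t = L₀(1 − e^(−k_d t)) = 16.9 × (1 − e^(−0.163×9.27))
= 16.9 × (1 − 0.2207) = 16.9 × 0.7793 = 13.17 mg/L.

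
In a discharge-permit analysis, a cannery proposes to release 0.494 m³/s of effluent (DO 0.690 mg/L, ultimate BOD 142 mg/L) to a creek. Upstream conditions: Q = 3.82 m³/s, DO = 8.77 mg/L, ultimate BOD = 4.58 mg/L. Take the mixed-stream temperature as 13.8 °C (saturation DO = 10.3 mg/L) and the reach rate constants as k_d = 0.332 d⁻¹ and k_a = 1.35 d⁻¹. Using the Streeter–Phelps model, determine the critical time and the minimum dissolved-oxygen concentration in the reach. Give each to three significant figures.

Mixed DO = (3.82×8.77 + 0.494×0.690)/(3.82+0.494) = 33.84/4.314 = 7.845 mg/L.
Mixed L₀ = (3.82×4.58 + 0.494×142)/(4.314) = 87.64/4.314 = 20.32 mg/L.
Initial deficit D₀ = C_s − DO₀ = 10.3 − 7.845 = 2.455 mg/L.
t_c = (1/1.018) ln[(1.35/0.332)(1 − 2.455×1.018/(0.332×20.32))] = 0.9823 × ln(2.559) = 0.9232 d.
D_c = (0.332/1.35) × 20.32 × e^(−0.332×0.9232) = 0.2459 × 20.32 × 0.7360 = 3.677 mg/L.
Minimum DO = 10.3 − 3.677 = 6.623 mg/L.

t_c ≈ 0.923 d; minimum DO ≈ 6.62 mg/L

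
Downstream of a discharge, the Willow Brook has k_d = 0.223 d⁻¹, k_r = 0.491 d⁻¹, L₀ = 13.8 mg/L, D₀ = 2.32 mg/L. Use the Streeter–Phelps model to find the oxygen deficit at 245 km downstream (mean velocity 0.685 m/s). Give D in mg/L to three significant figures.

D ≈ 3.36 mg/L

Travel time t = x/v = 245 km / (0.685 m/s) = 245000 m / 0.685 m/s = 357700 s = 4.140 d.
k_d L₀/(k_r−k_d) = 0.223×13.8/(0.491−0.223) = 3.077/0.2680 = 11.48 mg/L.
e^(−k_d t) = e^(−0.223×4.140) = 0.3973; e^(−k_r t) = e^(−0.491×4.140) = 0.1310.
D = 11.48 × (0.3973 − 0.1310) + 2.32 × 0.1310 = 3.058 + 0.3039 = 3.361 mg/L.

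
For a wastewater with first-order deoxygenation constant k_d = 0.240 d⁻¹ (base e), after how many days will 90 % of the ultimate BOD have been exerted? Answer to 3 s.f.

y/L₀ = 1 − e^(−k_d t) = 0.90 ⇒ e^(−k_d t) = 0.100
t = −ln(0.100) / 0.240 = 2.303 / 0.240 = 9.594 d.

t ≈ 9.59 d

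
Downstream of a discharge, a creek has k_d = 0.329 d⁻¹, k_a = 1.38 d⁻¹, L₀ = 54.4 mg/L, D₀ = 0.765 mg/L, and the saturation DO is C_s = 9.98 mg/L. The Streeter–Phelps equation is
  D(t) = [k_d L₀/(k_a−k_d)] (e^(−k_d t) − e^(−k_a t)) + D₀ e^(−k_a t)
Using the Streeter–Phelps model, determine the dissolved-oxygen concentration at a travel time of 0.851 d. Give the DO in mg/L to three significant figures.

k_d L₀/(k_a−k_d) = 0.329×54.4/(1.38−0.329) = 17.90/1.051 = 17.03 mg/L.
e^(−k_d t) = e^(−0.329×0.8510) = 0.7558; e^(−k_a t) = e^(−1.38×0.8510) = 0.3090.
D = 17.03 × (0.7558 − 0.3090) + 0.765 × 0.3090 = 7.608 + 0.2364 = 7.845 mg/L.
DO = C_s − D = 9.98 − 7.845 = 2.135 mg/L.

DO ≈ 2.14 mg/L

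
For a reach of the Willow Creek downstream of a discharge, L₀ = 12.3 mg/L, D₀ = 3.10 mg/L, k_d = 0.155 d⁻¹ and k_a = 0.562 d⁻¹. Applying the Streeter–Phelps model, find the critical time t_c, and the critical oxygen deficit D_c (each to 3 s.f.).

t_c ≈ 0.501 d; D_c ≈ 3.14 mg/L

t_c = [1/(k_a−k_d)] ln[(k_a/k_d)(1 − D₀(k_a−k_d)/(k_d L₀))]
= [1/(0.562−0.155)] ln[(0.562/0.155)(1 − 3.10×0.4070/(0.155×12.3))]
= (1/0.4070) ln[3.626 × 0.3382] = 2.457 × ln(1.226) = 2.457 × 0.2040 = 0.5012 d.
D_c = (k_d/k_a) L₀ e^(−k_d t_c) = (0.155/0.562) × 12.3 × e^(−0.155×0.5012) = 0.2758 × 12.3 × 0.9253 = 3.139 mg/L.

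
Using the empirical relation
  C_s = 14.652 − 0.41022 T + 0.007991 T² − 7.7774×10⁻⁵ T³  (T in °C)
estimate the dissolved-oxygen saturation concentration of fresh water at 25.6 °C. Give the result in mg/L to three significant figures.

C_s = 14.652 − 0.41022×25.6 + 0.007991×25.6² − 7.7774×10⁻⁵×25.6³ = 8.083 mg/L.

C_s ≈ 8.08 mg/L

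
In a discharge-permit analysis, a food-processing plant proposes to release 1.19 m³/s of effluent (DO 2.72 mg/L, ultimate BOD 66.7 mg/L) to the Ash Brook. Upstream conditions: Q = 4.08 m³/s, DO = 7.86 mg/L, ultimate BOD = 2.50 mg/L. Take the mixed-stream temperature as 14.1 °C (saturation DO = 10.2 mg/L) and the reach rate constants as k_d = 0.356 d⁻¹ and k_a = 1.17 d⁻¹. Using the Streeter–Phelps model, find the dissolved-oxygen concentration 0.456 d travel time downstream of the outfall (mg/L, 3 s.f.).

DO ≈ 6.19 mg/L

Mixed DO = (4.08×7.86 + 1.19×2.72)/(4.08+1.19) = 35.31/5.270 = 6.699 mg/L.
Mixed L₀ = (4.08×2.50 + 1.19×66.7)/(5.270) = 89.57/5.270 = 17.00 mg/L.
Initial deficit D₀ = C_s − DO₀ = 10.2 − 6.699 = 3.501 mg/L.
D(0.456) = [0.356×17.00/(1.17−0.356)](e^(−0.356×0.456) − e^(−1.17×0.456)) + 3.501 e^(−1.17×0.456)
= 7.433 × (0.8502 − 0.5865) + 3.501 × 0.5865 = 4.013 mg/L.
DO = 10.2 − 4.013 = 6.187 mg/L.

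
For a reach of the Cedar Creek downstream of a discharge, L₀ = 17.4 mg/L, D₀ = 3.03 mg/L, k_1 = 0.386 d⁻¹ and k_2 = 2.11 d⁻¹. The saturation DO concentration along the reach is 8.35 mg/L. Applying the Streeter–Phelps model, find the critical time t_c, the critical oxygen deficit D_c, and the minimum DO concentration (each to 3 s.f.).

At the critical point dD/dt = 0, so k_1 L₀ e^(−k_1 t) = k_2 D. Substituting D(t) from the Streeter–Phelps equation and solving for t gives
t_c = ln[(k_2/k_1)(1 − D₀(k_2−k_1)/(k_1 L₀))] / (k_2−k_1).
Here k_2−k_1 = 1.724 d⁻¹ and 1 − D₀(k_2−k_1)/(k_1 L₀) = 1 − 3.03×1.724/(0.386×17.4) = 0.2222, so
t_c = ln(5.466 × 0.2222) / 1.724 = 0.1946 / 1.724 = 0.1129 d.
L(t_c) = L₀ e^(−k_1 t_c) = 17.4 × 0.9574 = 16.66 mg/L, and at the critical point k_2 D_c = k_1 L, so D_c = (0.386/2.11) × 16.66 = 3.047 mg/L.
Minimum DO = C_s − D_c = 8.35 − 3.047 = 5.303 mg/L.

t_c ≈ 0.113 d; D_c ≈ 3.05 mg/L; min DO ≈ 5.30 mg/L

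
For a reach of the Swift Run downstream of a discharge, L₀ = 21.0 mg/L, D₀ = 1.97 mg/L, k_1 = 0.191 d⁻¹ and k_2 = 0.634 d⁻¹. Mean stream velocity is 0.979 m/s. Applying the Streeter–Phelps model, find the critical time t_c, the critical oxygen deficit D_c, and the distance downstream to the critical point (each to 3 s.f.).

With k_2/k_1 = 3.319 and 1 − D₀(k_2−k_1)/(k_1 L₀) = 0.7824,
t_c = ln(3.319 × 0.7824) / (0.634 − 0.191) = ln(2.597) / 0.4430 = 0.9544/0.4430 = 2.154 d.
L(t_c) = L₀ e^(−k_1 t_c) = 21.0 × 0.6627 = 13.92 mg/L, and at the critical point k_2 D_c = k_1 L, so D_c = (0.191/0.634) × 13.92 = 4.192 mg/L.
x_c = v t_c = 0.979 m/s × 2.154 d × 86400 s/d = 182200 m ≈ 182 km.

t_c ≈ 2.15 d; D_c ≈ 4.19 mg/L; x_c ≈ 182 km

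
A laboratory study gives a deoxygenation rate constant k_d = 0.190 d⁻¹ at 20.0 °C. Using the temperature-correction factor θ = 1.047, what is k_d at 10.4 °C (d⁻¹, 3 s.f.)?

k_d(T₂) = k_d(T₁) · θ^(T₂−T₁) = 0.190 × 1.047^(10.4−20.0)
= 0.190 × 1.047^-9.60 = 0.190 × 0.6434 = 0.1223 d⁻¹.

k_d ≈ 0.122 d⁻¹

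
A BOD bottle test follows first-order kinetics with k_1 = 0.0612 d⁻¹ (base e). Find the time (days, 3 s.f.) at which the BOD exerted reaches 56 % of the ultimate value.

y/L₀ = 1 − e^(−k_1 t) = 0.56 ⇒ e^(−k_1 t) = 0.440
t = −ln(0.440) / 0.0612 = 0.8210 / 0.0612 = 13.41 d.

t ≈ 13.4 d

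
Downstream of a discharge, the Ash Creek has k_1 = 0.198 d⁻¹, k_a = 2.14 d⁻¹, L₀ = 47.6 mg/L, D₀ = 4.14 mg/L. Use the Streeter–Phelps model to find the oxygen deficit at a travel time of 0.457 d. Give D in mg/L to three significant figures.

D ≈ 4.17 mg/L

k_1 L₀/(k_a−k_1) = 0.198×47.6/(2.14−0.198) = 9.425/1.942 = 4.853 mg/L.
e^(−k_1 t) = e^(−0.198×0.4570) = 0.9135; e^(−k_a t) = e^(−2.14×0.4570) = 0.3761.
D = 4.853 × (0.9135 − 0.3761) + 4.14 × 0.3761 = 2.608 + 1.557 = 4.165 mg/L.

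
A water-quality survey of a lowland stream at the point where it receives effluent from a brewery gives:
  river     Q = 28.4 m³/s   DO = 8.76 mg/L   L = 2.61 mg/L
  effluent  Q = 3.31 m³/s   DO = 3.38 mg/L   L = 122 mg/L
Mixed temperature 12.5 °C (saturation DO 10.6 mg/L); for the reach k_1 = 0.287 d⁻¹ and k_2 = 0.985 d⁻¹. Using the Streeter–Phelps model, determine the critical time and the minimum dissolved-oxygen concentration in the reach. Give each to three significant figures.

Mixed DO = (28.4×8.76 + 3.31×3.38)/(28.4+3.31) = 260.0/31.71 = 8.198 mg/L.
Mixed L₀ = (28.4×2.61 + 3.31×122)/(31.71) = 477.9/31.71 = 15.07 mg/L.
Initial deficit D₀ = C_s − DO₀ = 10.6 − 8.198 = 2.402 mg/L.
t_c = (1/0.6980) ln[(0.985/0.287)(1 − 2.402×0.6980/(0.287×15.07))] = 1.433 × ln(2.102) = 1.064 d.
D_c = (0.287/0.985) × 15.07 × e^(−0.287×1.064) = 0.2914 × 15.07 × 0.7368 = 3.236 mg/L.
Minimum DO = 10.6 − 3.236 = 7.364 mg/L.

t_c ≈ 1.06 d; minimum DO ≈ 7.36 mg/L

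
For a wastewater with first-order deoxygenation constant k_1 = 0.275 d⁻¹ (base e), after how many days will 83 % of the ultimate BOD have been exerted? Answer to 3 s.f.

t ≈ 6.44 d

y/L₀ = 1 − e^(−k_1 t) = 0.83 ⇒ e^(−k_1 t) = 0.170
t = −ln(0.170) / 0.275 = 1.772 / 0.275 = 6.443 d.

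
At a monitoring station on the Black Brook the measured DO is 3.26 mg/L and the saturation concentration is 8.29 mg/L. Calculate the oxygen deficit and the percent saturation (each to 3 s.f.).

D ≈ 5.03 mg/L; 39.3 % saturation

D = C_s − C = 8.29 − 3.26 = 5.03 mg/L.
% saturation = 3.26/8.29 × 100 = 39.3 %.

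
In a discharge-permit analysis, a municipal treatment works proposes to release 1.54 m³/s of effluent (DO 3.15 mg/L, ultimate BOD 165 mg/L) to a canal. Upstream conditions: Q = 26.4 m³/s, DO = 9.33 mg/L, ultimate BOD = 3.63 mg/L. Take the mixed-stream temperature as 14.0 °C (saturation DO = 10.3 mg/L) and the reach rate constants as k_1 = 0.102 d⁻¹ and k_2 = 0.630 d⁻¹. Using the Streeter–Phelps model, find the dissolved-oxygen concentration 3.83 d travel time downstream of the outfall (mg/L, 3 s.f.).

Mixed DO = (26.4×9.33 + 1.54×3.15)/(26.4+1.54) = 251.2/27.94 = 8.989 mg/L.
Mixed L₀ = (26.4×3.63 + 1.54×165)/(27.94) = 349.9/27.94 = 12.52 mg/L.
Initial deficit D₀ = C_s − DO₀ = 10.3 − 8.989 = 1.311 mg/L.
D(3.83) = [0.102×12.52/(0.630−0.102)](e^(−0.102×3.83) − e^(−0.630×3.83)) + 1.311 e^(−0.630×3.83)
= 2.419 × (0.6766 − 0.08956) + 1.311 × 0.08956 = 1.538 mg/L.
DO = 10.3 − 1.538 = 8.762 mg/L.

DO ≈ 8.76 mg/L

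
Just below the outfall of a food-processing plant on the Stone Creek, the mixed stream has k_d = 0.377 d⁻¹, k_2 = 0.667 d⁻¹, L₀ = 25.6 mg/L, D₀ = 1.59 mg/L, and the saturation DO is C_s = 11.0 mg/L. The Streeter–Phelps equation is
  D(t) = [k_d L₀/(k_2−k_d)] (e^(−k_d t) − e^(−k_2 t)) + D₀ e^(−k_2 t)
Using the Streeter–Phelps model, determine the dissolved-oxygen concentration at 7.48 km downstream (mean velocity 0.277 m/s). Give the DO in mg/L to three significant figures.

Travel time t = x/v = 7.48 km / (0.277 m/s) = 7480 m / 0.277 m/s = 27000 s = 0.3125 d.
k_d L₀/(k_2−k_d) = 0.377×25.6/(0.667−0.377) = 9.651/0.2900 = 33.28 mg/L.
e^(−k_d t) = e^(−0.377×0.3125) = 0.8888; e^(−k_2 t) = e^(−0.667×0.3125) = 0.8118.
D = 33.28 × (0.8888 − 0.8118) + 1.59 × 0.8118 = 2.563 + 1.291 = 3.854 mg/L.
DO = C_s − D = 11.0 − 3.854 = 7.146 mg/L.

DO ≈ 7.15 mg/L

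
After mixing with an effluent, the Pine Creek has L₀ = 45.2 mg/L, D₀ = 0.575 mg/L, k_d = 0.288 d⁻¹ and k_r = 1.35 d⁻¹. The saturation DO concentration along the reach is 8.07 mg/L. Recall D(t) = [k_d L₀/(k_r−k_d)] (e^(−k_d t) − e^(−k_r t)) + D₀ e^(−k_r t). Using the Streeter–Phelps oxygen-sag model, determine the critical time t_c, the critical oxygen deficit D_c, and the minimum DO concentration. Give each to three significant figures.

t_c ≈ 1.41 d; D_c ≈ 6.43 mg/L; min DO ≈ 1.64 mg/L

t_c = [1/(k_r−k_d)] ln[(k_r/k_d)(1 − D₀(k_r−k_d)/(k_d L₀))]
= [1/(1.35−0.288)] ln[(1.35/0.288)(1 − 0.575×1.062/(0.288×45.2))]
= (1/1.062) ln[4.688 × 0.9531] = 0.9416 × ln(4.468) = 0.9416 × 1.497 = 1.409 d.
L(t_c) = L₀ e^(−k_d t_c) = 45.2 × 0.6664 = 30.12 mg/L, and at the critical point k_r D_c = k_d L, so D_c = (0.288/1.35) × 30.12 = 6.425 mg/L.
Minimum DO = C_s − D_c = 8.07 − 6.425 = 1.645 mg/L.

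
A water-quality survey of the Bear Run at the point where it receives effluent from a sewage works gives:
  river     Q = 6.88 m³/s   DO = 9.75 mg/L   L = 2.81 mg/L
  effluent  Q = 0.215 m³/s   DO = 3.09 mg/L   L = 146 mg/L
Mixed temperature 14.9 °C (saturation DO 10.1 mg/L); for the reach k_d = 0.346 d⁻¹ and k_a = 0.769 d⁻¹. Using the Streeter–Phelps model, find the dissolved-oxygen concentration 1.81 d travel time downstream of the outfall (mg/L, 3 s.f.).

Mixed DO = (6.88×9.75 + 0.215×3.09)/(6.88+0.215) = 67.74/7.095 = 9.548 mg/L.
Mixed L₀ = (6.88×2.81 + 0.215×146)/(7.095) = 50.72/7.095 = 7.149 mg/L.
Initial deficit D₀ = C_s − DO₀ = 10.1 − 9.548 = 0.5518 mg/L.
D(1.81) = [0.346×7.149/(0.769−0.346)](e^(−0.346×1.81) − e^(−0.769×1.81)) + 0.5518 e^(−0.769×1.81)
= 5.848 × (0.5346 − 0.2486) + 0.5518 × 0.2486 = 1.810 mg/L.
DO = 10.1 − 1.810 = 8.290 mg/L.

DO ≈ 8.29 mg/L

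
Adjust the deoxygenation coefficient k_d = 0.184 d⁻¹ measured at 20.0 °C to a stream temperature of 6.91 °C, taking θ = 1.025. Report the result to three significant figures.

k_d ≈ 0.133 d⁻¹

k_d(T₂) = k_d(T₁) · θ^(T₂−T₁) = 0.184 × 1.025^(6.91−20.0)
= 0.184 × 1.025^-13.1 = 0.184 × 0.7238 = 0.1332 d⁻¹.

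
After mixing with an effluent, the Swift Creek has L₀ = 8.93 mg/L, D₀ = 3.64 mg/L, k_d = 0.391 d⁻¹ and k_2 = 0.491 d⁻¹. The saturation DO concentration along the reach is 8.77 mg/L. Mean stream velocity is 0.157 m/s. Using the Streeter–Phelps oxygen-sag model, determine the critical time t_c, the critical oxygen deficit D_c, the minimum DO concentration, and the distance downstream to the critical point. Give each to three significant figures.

t_c ≈ 1.18 d; D_c ≈ 4.49 mg/L; min DO ≈ 4.28 mg/L; x_c ≈ 16.0 km

At the critical point dD/dt = 0, so k_d L₀ e^(−k_d t) = k_2 D. Substituting D(t) from the Streeter–Phelps equation and solving for t gives
t_c = ln[(k_2/k_d)(1 − D₀(k_2−k_d)/(k_d L₀))] / (k_2−k_d).
Here k_2−k_d = 0.1000 d⁻¹ and 1 − D₀(k_2−k_d)/(k_d L₀) = 1 − 3.64×0.1000/(0.391×8.93) = 0.8958, so
t_c = ln(1.256 × 0.8958) / 0.1000 = 0.1176 / 0.1000 = 1.176 d.
D_c = (k_d/k_2) L₀ e^(−k_d t_c) = (0.391/0.491) × 8.93 × e^(−0.391×1.176) = 0.7963 × 8.93 × 0.6313 = 4.489 mg/L.
Minimum DO = C_s − D_c = 8.77 − 4.489 = 4.281 mg/L.
x_c = v t_c = 0.157 m/s × 1.176 d × 86400 s/d = 15960 m ≈ 16.0 km.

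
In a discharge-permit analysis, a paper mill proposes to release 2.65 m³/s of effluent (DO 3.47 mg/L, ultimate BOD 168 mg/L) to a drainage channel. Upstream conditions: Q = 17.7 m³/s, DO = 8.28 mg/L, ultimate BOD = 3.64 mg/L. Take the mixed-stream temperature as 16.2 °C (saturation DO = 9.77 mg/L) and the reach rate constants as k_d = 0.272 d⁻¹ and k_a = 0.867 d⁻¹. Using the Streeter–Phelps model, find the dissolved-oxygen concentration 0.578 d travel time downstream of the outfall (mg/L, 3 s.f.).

DO ≈ 5.64 mg/L

Mixed DO = (17.7×8.28 + 2.65×3.47)/(17.7+2.65) = 155.8/20.35 = 7.654 mg/L.
Mixed L₀ = (17.7×3.64 + 2.65×168)/(20.35) = 509.6/20.35 = 25.04 mg/L.
Initial deficit D₀ = C_s − DO₀ = 9.77 − 7.654 = 2.116 mg/L.
D(0.578) = [0.272×25.04/(0.867−0.272)](e^(−0.272×0.578) − e^(−0.867×0.578)) + 2.116 e^(−0.867×0.578)
= 11.45 × (0.8545 − 0.6058) + 2.116 × 0.6058 = 4.129 mg/L.
DO = 9.77 − 4.129 = 5.641 mg/L.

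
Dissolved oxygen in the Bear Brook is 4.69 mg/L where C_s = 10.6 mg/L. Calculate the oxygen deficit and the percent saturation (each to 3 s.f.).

D = C_s − C = 10.6 − 4.69 = 5.91 mg/L.
% saturation = 4.69/10.6 × 100 = 44.2 %.

D ≈ 5.91 mg/L; 44.2 % saturation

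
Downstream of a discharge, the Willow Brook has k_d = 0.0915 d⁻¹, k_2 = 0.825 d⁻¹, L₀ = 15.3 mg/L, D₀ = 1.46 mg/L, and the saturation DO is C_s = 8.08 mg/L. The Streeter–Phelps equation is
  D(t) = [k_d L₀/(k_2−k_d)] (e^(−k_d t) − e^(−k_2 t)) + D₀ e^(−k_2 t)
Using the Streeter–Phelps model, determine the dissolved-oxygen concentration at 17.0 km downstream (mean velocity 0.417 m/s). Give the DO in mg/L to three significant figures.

Travel time t = x/v = 17.0 km / (0.417 m/s) = 17000 m / 0.417 m/s = 40770 s = 0.4718 d.
k_d L₀/(k_2−k_d) = 0.0915×15.3/(0.825−0.0915) = 1.400/0.7335 = 1.909 mg/L.
e^(−k_d t) = e^(−0.0915×0.4718) = 0.9577; e^(−k_2 t) = e^(−0.825×0.4718) = 0.6776.
D = 1.909 × (0.9577 − 0.6776) + 1.46 × 0.6776 = 0.5348 + 0.9892 = 1.524 mg/L.
DO = C_s − D = 8.08 − 1.524 = 6.556 mg/L.

DO ≈ 6.56 mg/L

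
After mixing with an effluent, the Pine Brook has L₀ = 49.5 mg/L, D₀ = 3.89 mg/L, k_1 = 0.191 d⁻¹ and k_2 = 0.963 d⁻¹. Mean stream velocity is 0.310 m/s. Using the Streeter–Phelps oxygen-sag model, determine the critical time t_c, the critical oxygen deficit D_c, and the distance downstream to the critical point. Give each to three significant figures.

t_c ≈ 1.60 d; D_c ≈ 7.23 mg/L; x_c ≈ 42.9 km

t_c = [1/(k_2−k_1)] ln[(k_2/k_1)(1 − D₀(k_2−k_1)/(k_1 L₀))]
= [1/(0.963−0.191)] ln[(0.963/0.191)(1 − 3.89×0.7720/(0.191×49.5))]
= (1/0.7720) ln[5.042 × 0.6824] = 1.295 × ln(3.440) = 1.295 × 1.236 = 1.601 d.
D_c = (k_1/k_2) L₀ e^(−k_1 t_c) = (0.191/0.963) × 49.5 × e^(−0.191×1.601) = 0.1983 × 49.5 × 0.7366 = 7.232 mg/L.
x_c = v t_c = 0.310 m/s × 1.601 d × 86400 s/d = 42870 m ≈ 42.9 km.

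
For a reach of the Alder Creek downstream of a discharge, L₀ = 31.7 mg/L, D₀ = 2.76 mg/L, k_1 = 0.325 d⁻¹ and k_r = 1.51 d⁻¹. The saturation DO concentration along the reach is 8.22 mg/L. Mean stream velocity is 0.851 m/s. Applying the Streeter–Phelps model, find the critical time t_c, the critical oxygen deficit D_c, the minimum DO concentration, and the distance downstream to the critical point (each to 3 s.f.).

t_c = [1/(k_r−k_1)] ln[(k_r/k_1)(1 − D₀(k_r−k_1)/(k_1 L₀))]
= [1/(1.51−0.325)] ln[(1.51/0.325)(1 − 2.76×1.185/(0.325×31.7))]
= (1/1.185) ln[4.646 × 0.6825] = 0.8439 × ln(3.171) = 0.8439 × 1.154 = 0.9739 d.
L(t_c) = L₀ e^(−k_1 t_c) = 31.7 × 0.7287 = 23.10 mg/L, and at the critical point k_r D_c = k_1 L, so D_c = (0.325/1.51) × 23.10 = 4.972 mg/L.
Minimum DO = C_s − D_c = 8.22 − 4.972 = 3.248 mg/L.
x_c = v t_c = 0.851 m/s × 0.9739 d × 86400 s/d = 71610 m ≈ 71.6 km.

t_c ≈ 0.974 d; D_c ≈ 4.97 mg/L; min DO ≈ 3.25 mg/L; x_c ≈ 71.6 km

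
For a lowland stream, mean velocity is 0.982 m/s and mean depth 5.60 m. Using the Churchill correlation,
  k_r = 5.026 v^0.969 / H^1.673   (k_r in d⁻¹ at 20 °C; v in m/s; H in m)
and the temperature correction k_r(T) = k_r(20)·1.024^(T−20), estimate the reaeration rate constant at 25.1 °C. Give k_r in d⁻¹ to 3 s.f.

k_r ≈ 0.312 d⁻¹

k_r(20) = 5.026 × 0.982^0.969 / 5.60^1.673 = 5.026 × 0.9826 / 17.85 = 0.2766 d⁻¹.
k_r(25.1) = 0.2766 × 1.024^(25.1−20) = 0.2766 × 1.129 = 0.3122 d⁻¹.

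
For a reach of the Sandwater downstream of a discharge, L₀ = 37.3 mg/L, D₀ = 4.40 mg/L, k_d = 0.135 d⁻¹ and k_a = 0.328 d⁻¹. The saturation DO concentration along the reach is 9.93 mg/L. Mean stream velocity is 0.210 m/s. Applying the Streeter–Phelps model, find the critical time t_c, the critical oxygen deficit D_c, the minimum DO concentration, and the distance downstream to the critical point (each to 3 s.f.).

t_c ≈ 3.64 d; D_c ≈ 9.39 mg/L; min DO ≈ 0.541 mg/L; x_c ≈ 66.1 km

t_c = [1/(k_a−k_d)] ln[(k_a/k_d)(1 − D₀(k_a−k_d)/(k_d L₀))]
= [1/(0.328−0.135)] ln[(0.328/0.135)(1 − 4.40×0.1930/(0.135×37.3))]
= (1/0.1930) ln[2.430 × 0.8314] = 5.181 × ln(2.020) = 5.181 × 0.7030 = 3.643 d.
D_c = (k_d/k_a) L₀ e^(−k_d t_c) = (0.135/0.328) × 37.3 × e^(−0.135×3.643) = 0.4116 × 37.3 × 0.6115 = 9.389 mg/L.
Minimum DO = C_s − D_c = 9.93 − 9.389 = 0.5415 mg/L.
x_c = v t_c = 0.210 m/s × 3.643 d × 86400 s/d = 66090 m ≈ 66.1 km.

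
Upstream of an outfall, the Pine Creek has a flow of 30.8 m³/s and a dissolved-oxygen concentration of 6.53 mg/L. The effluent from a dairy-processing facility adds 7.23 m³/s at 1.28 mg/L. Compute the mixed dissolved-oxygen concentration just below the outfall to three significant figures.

Flow-weighted mixing: C = (Q_r C_r + Q_w C_w)/(Q_r + Q_w)
= (30.8×6.53 + 7.23×1.28)/(30.8 + 7.23) = 210.4/38.03 = 5.532 mg/L.

5.53 mg/L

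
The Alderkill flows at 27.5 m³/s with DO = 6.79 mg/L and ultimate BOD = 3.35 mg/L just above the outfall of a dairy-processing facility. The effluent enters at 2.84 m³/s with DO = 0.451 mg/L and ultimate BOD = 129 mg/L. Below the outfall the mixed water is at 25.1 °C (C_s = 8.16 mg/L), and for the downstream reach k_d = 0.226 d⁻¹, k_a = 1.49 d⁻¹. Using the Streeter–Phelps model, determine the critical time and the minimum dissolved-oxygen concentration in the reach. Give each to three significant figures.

Mixed DO = (27.5×6.79 + 2.84×0.451)/(27.5+2.84) = 188.0/30.34 = 6.197 mg/L.
Mixed L₀ = (27.5×3.35 + 2.84×129)/(30.34) = 458.5/30.34 = 15.11 mg/L.
Initial deficit D₀ = C_s − DO₀ = 8.16 − 6.197 = 1.963 mg/L.
t_c = (1/1.264) ln[(1.49/0.226)(1 − 1.963×1.264/(0.226×15.11))] = 0.7911 × ln(1.802) = 0.4660 d.
D_c = (0.226/1.49) × 15.11 × e^(−0.226×0.4660) = 0.1517 × 15.11 × 0.9001 = 2.063 mg/L.
Minimum DO = 8.16 − 2.063 = 6.097 mg/L.

t_c ≈ 0.466 d; minimum DO ≈ 6.10 mg/L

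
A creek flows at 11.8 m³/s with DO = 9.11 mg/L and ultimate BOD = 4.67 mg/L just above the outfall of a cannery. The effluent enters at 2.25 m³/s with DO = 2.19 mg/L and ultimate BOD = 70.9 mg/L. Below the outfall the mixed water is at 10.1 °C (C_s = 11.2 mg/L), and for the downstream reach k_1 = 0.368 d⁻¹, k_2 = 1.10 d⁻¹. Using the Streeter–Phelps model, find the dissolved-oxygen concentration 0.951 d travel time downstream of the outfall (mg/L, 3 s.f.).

Mixed DO = (11.8×9.11 + 2.25×2.19)/(11.8+2.25) = 112.4/14.05 = 8.002 mg/L.
Mixed L₀ = (11.8×4.67 + 2.25×70.9)/(14.05) = 214.6/14.05 = 15.28 mg/L.
Initial deficit D₀ = C_s − DO₀ = 11.2 − 8.002 = 3.198 mg/L.
D(0.951) = [0.368×15.28/(1.10−0.368)](e^(−0.368×0.951) − e^(−1.10×0.951)) + 3.198 e^(−1.10×0.951)
= 7.680 × (0.7047 − 0.3513) + 3.198 × 0.3513 = 3.838 mg/L.
DO = 11.2 − 3.838 = 7.362 mg/L.

DO ≈ 7.36 mg/L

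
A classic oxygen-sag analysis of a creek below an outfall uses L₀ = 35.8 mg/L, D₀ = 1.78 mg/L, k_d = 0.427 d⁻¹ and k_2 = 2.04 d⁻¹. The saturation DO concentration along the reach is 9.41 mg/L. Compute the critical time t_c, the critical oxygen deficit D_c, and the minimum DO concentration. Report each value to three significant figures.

t_c = [1/(k_2−k_d)] ln[(k_2/k_d)(1 − D₀(k_2−k_d)/(k_d L₀))]
= [1/(2.04−0.427)] ln[(2.04/0.427)(1 − 1.78×1.613/(0.427×35.8))]
= (1/1.613) ln[4.778 × 0.8122] = 0.6200 × ln(3.880) = 0.6200 × 1.356 = 0.8406 d.
D_c = (k_d/k_2) L₀ e^(−k_d t_c) = (0.427/2.04) × 35.8 × e^(−0.427×0.8406) = 0.2093 × 35.8 × 0.6984 = 5.234 mg/L.
Minimum DO = C_s − D_c = 9.41 − 5.234 = 4.176 mg/L.

t_c ≈ 0.841 d; D_c ≈ 5.23 mg/L; min DO ≈ 4.18 mg/L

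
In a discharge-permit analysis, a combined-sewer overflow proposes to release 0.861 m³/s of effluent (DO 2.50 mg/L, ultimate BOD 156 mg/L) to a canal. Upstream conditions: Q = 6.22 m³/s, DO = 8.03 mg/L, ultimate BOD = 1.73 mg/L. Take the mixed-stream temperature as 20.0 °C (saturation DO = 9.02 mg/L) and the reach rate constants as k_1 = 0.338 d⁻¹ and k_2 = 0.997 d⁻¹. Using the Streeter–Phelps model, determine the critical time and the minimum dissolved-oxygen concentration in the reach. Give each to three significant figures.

t_c ≈ 1.38 d; minimum DO ≈ 4.66 mg/L

Mixed DO = (6.22×8.03 + 0.861×2.50)/(6.22+0.861) = 52.10/7.081 = 7.358 mg/L.
Mixed L₀ = (6.22×1.73 + 0.861×156)/(7.081) = 145.1/7.081 = 20.49 mg/L.
Initial deficit D₀ = C_s − DO₀ = 9.02 − 7.358 = 1.662 mg/L.
t_c = (1/0.6590) ln[(0.997/0.338)(1 − 1.662×0.6590/(0.338×20.49))] = 1.517 × ln(2.483) = 1.380 d.
D_c = (0.338/0.997) × 20.49 × e^(−0.338×1.380) = 0.3390 × 20.49 × 0.6272 = 4.356 mg/L.
Minimum DO = 9.02 − 4.356 = 4.664 mg/L.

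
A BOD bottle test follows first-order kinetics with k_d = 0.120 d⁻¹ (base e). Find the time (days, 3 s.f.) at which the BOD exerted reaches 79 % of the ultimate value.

t ≈ 13.0 d

y/L₀ = 1 − e^(−k_d t) = 0.79 ⇒ e^(−k_d t) = 0.210
t = −ln(0.210) / 0.120 = 1.561 / 0.120 = 13.01 d.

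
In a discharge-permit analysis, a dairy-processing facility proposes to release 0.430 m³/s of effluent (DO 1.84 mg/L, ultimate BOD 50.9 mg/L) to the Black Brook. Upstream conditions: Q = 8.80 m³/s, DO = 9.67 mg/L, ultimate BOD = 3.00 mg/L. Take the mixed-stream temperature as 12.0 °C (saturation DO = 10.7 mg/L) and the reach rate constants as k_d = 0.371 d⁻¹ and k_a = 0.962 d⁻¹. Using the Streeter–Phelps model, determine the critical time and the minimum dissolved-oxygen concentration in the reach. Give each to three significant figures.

t_c ≈ 0.677 d; minimum DO ≈ 9.13 mg/L

Mixed DO = (8.80×9.67 + 0.430×1.84)/(8.80+0.430) = 85.89/9.230 = 9.305 mg/L.
Mixed L₀ = (8.80×3.00 + 0.430×50.9)/(9.230) = 48.29/9.230 = 5.232 mg/L.
Initial deficit D₀ = C_s − DO₀ = 10.7 − 9.305 = 1.395 mg/L.
t_c = (1/0.5910) ln[(0.962/0.371)(1 − 1.395×0.5910/(0.371×5.232))] = 1.692 × ln(1.492) = 0.6767 d.
D_c = (0.371/0.962) × 5.232 × e^(−0.371×0.6767) = 0.3857 × 5.232 × 0.7780 = 1.570 mg/L.
Minimum DO = 10.7 − 1.570 = 9.130 mg/L.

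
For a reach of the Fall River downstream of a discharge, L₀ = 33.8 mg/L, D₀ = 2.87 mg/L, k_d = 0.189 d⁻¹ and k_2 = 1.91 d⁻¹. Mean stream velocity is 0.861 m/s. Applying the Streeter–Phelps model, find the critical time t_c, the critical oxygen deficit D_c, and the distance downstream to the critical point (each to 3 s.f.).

With k_2/k_d = 10.11 and 1 − D₀(k_2−k_d)/(k_d L₀) = 0.2268,
t_c = ln(10.11 × 0.2268) / (1.91 − 0.189) = ln(2.292) / 1.721 = 0.8295/1.721 = 0.4820 d.
D_c = (k_d/k_2) L₀ e^(−k_d t_c) = (0.189/1.91) × 33.8 × e^(−0.189×0.4820) = 0.09895 × 33.8 × 0.9129 = 3.053 mg/L.
x_c = v t_c = 0.861 m/s × 0.4820 d × 86400 s/d = 35850 m ≈ 35.9 km.

t_c ≈ 0.482 d; D_c ≈ 3.05 mg/L; x_c ≈ 35.9 km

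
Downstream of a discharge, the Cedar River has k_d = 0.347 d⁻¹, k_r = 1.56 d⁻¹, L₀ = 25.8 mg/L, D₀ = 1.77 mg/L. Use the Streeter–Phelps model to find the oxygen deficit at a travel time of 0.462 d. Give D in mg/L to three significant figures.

D ≈ 3.56 mg/L

k_d L₀/(k_r−k_d) = 0.347×25.8/(1.56−0.347) = 8.953/1.213 = 7.381 mg/L.
e^(−k_d t) = e^(−0.347×0.4620) = 0.8519; e^(−k_r t) = e^(−1.56×0.4620) = 0.4864.
D = 7.381 × (0.8519 − 0.4864) + 1.77 × 0.4864 = 2.697 + 0.8609 = 3.558 mg/L.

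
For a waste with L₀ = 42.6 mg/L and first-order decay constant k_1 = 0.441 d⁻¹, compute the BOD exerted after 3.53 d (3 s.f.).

y_t = L₀(1 − e^(−k_1 t)) = 42.6 × (1 − e^(−0.441×3.53))
= 42.6 × (1 − 0.2108) = 42.6 × 0.7892 = 33.62 mg/L.

y ≈ 33.6 mg/L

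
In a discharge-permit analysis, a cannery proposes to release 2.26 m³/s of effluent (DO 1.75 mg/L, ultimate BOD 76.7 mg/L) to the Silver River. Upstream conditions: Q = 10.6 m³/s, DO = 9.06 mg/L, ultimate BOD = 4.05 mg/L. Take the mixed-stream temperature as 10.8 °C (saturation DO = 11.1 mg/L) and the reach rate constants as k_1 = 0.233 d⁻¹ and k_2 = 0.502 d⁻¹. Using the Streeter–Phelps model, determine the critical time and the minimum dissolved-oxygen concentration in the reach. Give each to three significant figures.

t_c ≈ 1.89 d; minimum DO ≈ 6.08 mg/L

Mixed DO = (10.6×9.06 + 2.26×1.75)/(10.6+2.26) = 99.99/12.86 = 7.775 mg/L.
Mixed L₀ = (10.6×4.05 + 2.26×76.7)/(12.86) = 216.3/12.86 = 16.82 mg/L.
Initial deficit D₀ = C_s − DO₀ = 11.1 − 7.775 = 3.325 mg/L.
t_c = (1/0.2690) ln[(0.502/0.233)(1 − 3.325×0.2690/(0.233×16.82))] = 3.717 × ln(1.663) = 1.890 d.
D_c = (0.233/0.502) × 16.82 × e^(−0.233×1.890) = 0.4641 × 16.82 × 0.6438 = 5.025 mg/L.
Minimum DO = 11.1 − 5.025 = 6.075 mg/L.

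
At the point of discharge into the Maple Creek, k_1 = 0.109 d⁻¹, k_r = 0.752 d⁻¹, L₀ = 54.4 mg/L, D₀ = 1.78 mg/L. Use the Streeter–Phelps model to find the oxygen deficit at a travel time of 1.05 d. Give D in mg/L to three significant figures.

k_1 L₀/(k_r−k_1) = 0.109×54.4/(0.752−0.109) = 5.930/0.6430 = 9.222 mg/L.
e^(−k_1 t) = e^(−0.109×1.050) = 0.8919; e^(−k_r t) = e^(−0.752×1.050) = 0.4540.
D = 9.222 × (0.8919 − 0.4540) + 1.78 × 0.4540 = 4.038 + 0.8082 = 4.846 mg/L.

D ≈ 4.85 mg/L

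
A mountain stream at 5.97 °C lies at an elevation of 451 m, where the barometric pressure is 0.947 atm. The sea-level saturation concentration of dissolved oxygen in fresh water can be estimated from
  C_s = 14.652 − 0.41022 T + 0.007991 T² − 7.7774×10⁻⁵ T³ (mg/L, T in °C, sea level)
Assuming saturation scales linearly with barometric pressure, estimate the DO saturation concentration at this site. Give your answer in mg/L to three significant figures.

C_s ≈ 11.8 mg/L

At sea level: C_s = 14.652 − 0.41022×5.97 + 0.007991×5.97² − 7.7774×10⁻⁵×5.97³ = 12.47 mg/L.
Pressure correction: C_s' = 12.47 × 0.947 = 11.81 mg/L.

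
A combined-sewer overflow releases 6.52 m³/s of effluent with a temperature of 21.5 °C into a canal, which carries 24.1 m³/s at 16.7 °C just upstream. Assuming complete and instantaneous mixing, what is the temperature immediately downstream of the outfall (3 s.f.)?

Flow-weighted mixing: C = (Q_r C_r + Q_w C_w)/(Q_r + Q_w)
= (24.1×16.7 + 6.52×21.5)/(24.1 + 6.52) = 542.6/30.62 = 17.72 °C.

17.7 °C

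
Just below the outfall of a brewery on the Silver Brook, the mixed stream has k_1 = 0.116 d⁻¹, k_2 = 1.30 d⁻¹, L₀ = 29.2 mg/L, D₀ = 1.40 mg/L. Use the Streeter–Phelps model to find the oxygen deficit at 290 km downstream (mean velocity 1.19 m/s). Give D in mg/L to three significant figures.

Travel time t = x/v = 290 km / (1.19 m/s) = 290000 m / 1.19 m/s = 243700 s = 2.821 d.
k_1 L₀/(k_2−k_1) = 0.116×29.2/(1.30−0.116) = 3.387/1.184 = 2.861 mg/L.
e^(−k_1 t) = e^(−0.116×2.821) = 0.7209; e^(−k_2 t) = e^(−1.30×2.821) = 0.02556.
D = 2.861 × (0.7209 − 0.02556) + 1.40 × 0.02556 = 1.989 + 0.03578 = 2.025 mg/L.

D ≈ 2.03 mg/L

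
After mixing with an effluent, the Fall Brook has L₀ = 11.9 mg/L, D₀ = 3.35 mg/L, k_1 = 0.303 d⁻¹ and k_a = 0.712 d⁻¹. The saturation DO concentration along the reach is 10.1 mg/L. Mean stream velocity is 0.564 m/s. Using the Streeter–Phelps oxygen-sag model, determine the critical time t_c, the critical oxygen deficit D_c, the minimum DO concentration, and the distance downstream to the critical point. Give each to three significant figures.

With k_a/k_1 = 2.350 and 1 − D₀(k_a−k_1)/(k_1 L₀) = 0.6200,
t_c = ln(2.350 × 0.6200) / (0.712 − 0.303) = ln(1.457) / 0.4090 = 0.3763/0.4090 = 0.9201 d.
D_c = (k_1/k_a) L₀ e^(−k_1 t_c) = (0.303/0.712) × 11.9 × e^(−0.303×0.9201) = 0.4256 × 11.9 × 0.7567 = 3.832 mg/L.
Minimum DO = C_s − D_c = 10.1 − 3.832 = 6.268 mg/L.
x_c = v t_c = 0.564 m/s × 0.9201 d × 86400 s/d = 44840 m ≈ 44.8 km.

t_c ≈ 0.920 d; D_c ≈ 3.83 mg/L; min DO ≈ 6.27 mg/L; x_c ≈ 44.8 km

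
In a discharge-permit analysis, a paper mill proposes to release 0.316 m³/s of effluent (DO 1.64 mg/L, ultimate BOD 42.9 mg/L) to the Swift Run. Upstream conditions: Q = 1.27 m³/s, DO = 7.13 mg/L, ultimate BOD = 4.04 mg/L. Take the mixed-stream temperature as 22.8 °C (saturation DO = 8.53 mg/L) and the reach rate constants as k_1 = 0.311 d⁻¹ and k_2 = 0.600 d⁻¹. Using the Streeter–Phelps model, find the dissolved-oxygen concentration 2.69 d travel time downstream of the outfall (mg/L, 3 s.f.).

DO ≈ 5.07 mg/L

Mixed DO = (1.27×7.13 + 0.316×1.64)/(1.27+0.316) = 9.573/1.586 = 6.036 mg/L.
Mixed L₀ = (1.27×4.04 + 0.316×42.9)/(1.586) = 18.69/1.586 = 11.78 mg/L.
Initial deficit D₀ = C_s − DO₀ = 8.53 − 6.036 = 2.494 mg/L.
D(2.69) = [0.311×11.78/(0.600−0.311)](e^(−0.311×2.69) − e^(−0.600×2.69)) + 2.494 e^(−0.600×2.69)
= 12.68 × (0.4332 − 0.1991) + 2.494 × 0.1991 = 3.465 mg/L.
DO = 8.53 − 3.465 = 5.065 mg/L.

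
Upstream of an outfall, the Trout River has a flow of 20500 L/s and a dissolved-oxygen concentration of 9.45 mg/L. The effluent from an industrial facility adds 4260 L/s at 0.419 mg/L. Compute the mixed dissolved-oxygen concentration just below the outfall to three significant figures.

7.90 mg/L

Flow-weighted mixing: C = (Q_r C_r + Q_w C_w)/(Q_r + Q_w)
= (20500×9.45 + 4260×0.419)/(20500 + 4260) = 195500/24760 = 7.896 mg/L.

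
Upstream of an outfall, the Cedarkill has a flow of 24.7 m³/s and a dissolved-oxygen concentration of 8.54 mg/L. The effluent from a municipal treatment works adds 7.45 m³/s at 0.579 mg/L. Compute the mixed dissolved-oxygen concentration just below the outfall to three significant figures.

Flow-weighted mixing: C = (Q_r C_r + Q_w C_w)/(Q_r + Q_w)
= (24.7×8.54 + 7.45×0.579)/(24.7 + 7.45) = 215.3/32.15 = 6.695 mg/L.

6.70 mg/L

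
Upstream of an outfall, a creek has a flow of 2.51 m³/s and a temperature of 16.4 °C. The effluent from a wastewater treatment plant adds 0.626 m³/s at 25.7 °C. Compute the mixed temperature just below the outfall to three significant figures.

18.3 °C

Flow-weighted mixing: C = (Q_r C_r + Q_w C_w)/(Q_r + Q_w)
= (2.51×16.4 + 0.626×25.7)/(2.51 + 0.626) = 57.25/3.136 = 18.26 °C.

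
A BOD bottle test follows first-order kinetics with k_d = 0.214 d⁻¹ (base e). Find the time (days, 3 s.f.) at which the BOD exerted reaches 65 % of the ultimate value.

t ≈ 4.91 d

y/L₀ = 1 − e^(−k_d t) = 0.65 ⇒ e^(−k_d t) = 0.350
t = −ln(0.350) / 0.214 = 1.050 / 0.214 = 4.906 d.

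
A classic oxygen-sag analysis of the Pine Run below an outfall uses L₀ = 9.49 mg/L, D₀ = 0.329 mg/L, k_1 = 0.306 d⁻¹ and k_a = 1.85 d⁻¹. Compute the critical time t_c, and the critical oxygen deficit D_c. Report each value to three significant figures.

At the critical point dD/dt = 0, so k_1 L₀ e^(−k_1 t) = k_a D. Substituting D(t) from the Streeter–Phelps equation and solving for t gives
t_c = ln[(k_a/k_1)(1 − D₀(k_a−k_1)/(k_1 L₀))] / (k_a−k_1).
Here k_a−k_1 = 1.544 d⁻¹ and 1 − D₀(k_a−k_1)/(k_1 L₀) = 1 − 0.329×1.544/(0.306×9.49) = 0.8251, so
t_c = ln(6.046 × 0.8251) / 1.544 = 1.607 / 1.544 = 1.041 d.
D_c = (k_1/k_a) L₀ e^(−k_1 t_c) = (0.306/1.85) × 9.49 × e^(−0.306×1.041) = 0.1654 × 9.49 × 0.7272 = 1.142 mg/L.

t_c ≈ 1.04 d; D_c ≈ 1.14 mg/L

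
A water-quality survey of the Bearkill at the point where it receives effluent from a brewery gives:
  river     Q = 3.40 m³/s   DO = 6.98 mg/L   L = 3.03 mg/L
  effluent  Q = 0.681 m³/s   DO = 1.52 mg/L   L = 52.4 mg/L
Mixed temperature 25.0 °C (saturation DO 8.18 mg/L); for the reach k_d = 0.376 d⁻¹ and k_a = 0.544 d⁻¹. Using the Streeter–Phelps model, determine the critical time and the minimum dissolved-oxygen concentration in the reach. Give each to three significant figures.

Mixed DO = (3.40×6.98 + 0.681×1.52)/(3.40+0.681) = 24.77/4.081 = 6.069 mg/L.
Mixed L₀ = (3.40×3.03 + 0.681×52.4)/(4.081) = 45.99/4.081 = 11.27 mg/L.
Initial deficit D₀ = C_s − DO₀ = 8.18 − 6.069 = 2.111 mg/L.
t_c = (1/0.1680) ln[(0.544/0.376)(1 − 2.111×0.1680/(0.376×11.27))] = 5.952 × ln(1.326) = 1.678 d.
D_c = (0.376/0.544) × 11.27 × e^(−0.376×1.678) = 0.6912 × 11.27 × 0.5321 = 4.144 mg/L.
Minimum DO = 8.18 − 4.144 = 4.036 mg/L.

t_c ≈ 1.68 d; minimum DO ≈ 4.04 mg/L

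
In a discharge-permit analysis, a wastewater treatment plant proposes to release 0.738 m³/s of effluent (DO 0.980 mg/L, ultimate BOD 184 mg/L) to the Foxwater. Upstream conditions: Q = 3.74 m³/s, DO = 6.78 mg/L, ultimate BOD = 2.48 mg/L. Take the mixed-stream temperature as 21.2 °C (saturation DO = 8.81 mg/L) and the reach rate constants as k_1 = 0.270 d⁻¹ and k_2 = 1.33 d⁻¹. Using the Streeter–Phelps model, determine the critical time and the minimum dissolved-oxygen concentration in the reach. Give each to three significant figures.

t_c ≈ 1.08 d; minimum DO ≈ 3.90 mg/L

Mixed DO = (3.74×6.78 + 0.738×0.980)/(3.74+0.738) = 26.08/4.478 = 5.824 mg/L.
Mixed L₀ = (3.74×2.48 + 0.738×184)/(4.478) = 145.1/4.478 = 32.40 mg/L.
Initial deficit D₀ = C_s − DO₀ = 8.81 − 5.824 = 2.986 mg/L.
t_c = (1/1.060) ln[(1.33/0.270)(1 − 2.986×1.060/(0.270×32.40))] = 0.9434 × ln(3.143) = 1.081 d.
D_c = (0.270/1.33) × 32.40 × e^(−0.270×1.081) = 0.2030 × 32.40 × 0.7470 = 4.912 mg/L.
Minimum DO = 8.81 − 4.912 = 3.898 mg/L.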